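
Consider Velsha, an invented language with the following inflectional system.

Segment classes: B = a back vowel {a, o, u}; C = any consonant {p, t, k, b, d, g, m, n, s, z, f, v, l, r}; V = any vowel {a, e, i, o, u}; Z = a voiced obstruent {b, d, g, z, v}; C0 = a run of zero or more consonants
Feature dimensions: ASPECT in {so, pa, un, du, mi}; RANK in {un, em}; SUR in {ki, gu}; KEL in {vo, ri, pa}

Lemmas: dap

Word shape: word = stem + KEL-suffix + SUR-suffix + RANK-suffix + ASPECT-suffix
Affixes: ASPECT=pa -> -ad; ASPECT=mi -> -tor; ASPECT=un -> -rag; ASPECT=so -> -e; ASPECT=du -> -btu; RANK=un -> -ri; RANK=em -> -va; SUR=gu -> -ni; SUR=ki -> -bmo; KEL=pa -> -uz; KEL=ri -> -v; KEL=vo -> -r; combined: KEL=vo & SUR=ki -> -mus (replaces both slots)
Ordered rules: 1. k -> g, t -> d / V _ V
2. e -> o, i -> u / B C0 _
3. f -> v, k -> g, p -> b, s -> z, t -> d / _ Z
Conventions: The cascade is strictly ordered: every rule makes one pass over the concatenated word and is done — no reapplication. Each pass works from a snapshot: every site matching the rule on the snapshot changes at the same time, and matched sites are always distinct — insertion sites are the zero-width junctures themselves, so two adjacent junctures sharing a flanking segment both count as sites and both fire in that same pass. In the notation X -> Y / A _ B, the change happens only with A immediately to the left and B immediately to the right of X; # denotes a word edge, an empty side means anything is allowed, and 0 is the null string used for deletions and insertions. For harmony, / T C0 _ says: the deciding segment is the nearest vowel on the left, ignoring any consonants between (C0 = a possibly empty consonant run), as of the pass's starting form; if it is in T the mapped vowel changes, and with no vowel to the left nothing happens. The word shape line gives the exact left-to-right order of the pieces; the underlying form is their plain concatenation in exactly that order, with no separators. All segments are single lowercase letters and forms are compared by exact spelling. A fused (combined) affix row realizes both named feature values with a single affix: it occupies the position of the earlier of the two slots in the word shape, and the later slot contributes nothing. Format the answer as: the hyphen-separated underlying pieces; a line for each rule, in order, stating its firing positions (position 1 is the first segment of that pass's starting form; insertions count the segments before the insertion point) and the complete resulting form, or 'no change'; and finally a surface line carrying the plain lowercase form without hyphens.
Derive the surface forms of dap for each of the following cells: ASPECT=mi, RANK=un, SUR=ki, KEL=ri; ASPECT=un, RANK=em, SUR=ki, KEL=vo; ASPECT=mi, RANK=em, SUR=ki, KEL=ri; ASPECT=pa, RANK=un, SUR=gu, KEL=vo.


cell ASPECT=mi, RANK=un, SUR=ki, KEL=ri:
underlying: dap-v-bmo-ri-tor
1. k -> g, t -> d / V _ V: fires at position(s) 10: dapvbmoridor
2. e -> o, i -> u / B C0 _: fires at position(s) 9: dapvbmorudor
3. f -> v, k -> g, p -> b, s -> z, t -> d / _ Z: fires at position(s) 3: dabvbmorudor
surface: dabvbmorudor

cell ASPECT=un, RANK=em, SUR=ki, KEL=vo:
underlying: dap-mus-va-rag
1. k -> g, t -> d / V _ V: no change
2. e -> o, i -> u / B C0 _: no change
3. f -> v, k -> g, p -> b, s -> z, t -> d / _ Z: fires at position(s) 6: dapmuzvarag
surface: dapmuzvarag

cell ASPECT=mi, RANK=em, SUR=ki, KEL=ri:
underlying: dap-v-bmo-va-tor
1. k -> g, t -> d / V _ V: fires at position(s) 10: dapvbmovador
2. e -> o, i -> u / B C0 _: no change
3. f -> v, k -> g, p -> b, s -> z, t -> d / _ Z: fires at position(s) 3: dabvbmovador
surface: dabvbmovador

cell ASPECT=pa, RANK=un, SUR=gu, KEL=vo:
underlying: dap-r-ni-ri-ad
1. k -> g, t -> d / V _ V: no change
2. e -> o, i -> u / B C0 _: fires at position(s) 6: daprnuriad
3. f -> v, k -> g, p -> b, s -> z, t -> d / _ Z: no change
surface: daprnuriad


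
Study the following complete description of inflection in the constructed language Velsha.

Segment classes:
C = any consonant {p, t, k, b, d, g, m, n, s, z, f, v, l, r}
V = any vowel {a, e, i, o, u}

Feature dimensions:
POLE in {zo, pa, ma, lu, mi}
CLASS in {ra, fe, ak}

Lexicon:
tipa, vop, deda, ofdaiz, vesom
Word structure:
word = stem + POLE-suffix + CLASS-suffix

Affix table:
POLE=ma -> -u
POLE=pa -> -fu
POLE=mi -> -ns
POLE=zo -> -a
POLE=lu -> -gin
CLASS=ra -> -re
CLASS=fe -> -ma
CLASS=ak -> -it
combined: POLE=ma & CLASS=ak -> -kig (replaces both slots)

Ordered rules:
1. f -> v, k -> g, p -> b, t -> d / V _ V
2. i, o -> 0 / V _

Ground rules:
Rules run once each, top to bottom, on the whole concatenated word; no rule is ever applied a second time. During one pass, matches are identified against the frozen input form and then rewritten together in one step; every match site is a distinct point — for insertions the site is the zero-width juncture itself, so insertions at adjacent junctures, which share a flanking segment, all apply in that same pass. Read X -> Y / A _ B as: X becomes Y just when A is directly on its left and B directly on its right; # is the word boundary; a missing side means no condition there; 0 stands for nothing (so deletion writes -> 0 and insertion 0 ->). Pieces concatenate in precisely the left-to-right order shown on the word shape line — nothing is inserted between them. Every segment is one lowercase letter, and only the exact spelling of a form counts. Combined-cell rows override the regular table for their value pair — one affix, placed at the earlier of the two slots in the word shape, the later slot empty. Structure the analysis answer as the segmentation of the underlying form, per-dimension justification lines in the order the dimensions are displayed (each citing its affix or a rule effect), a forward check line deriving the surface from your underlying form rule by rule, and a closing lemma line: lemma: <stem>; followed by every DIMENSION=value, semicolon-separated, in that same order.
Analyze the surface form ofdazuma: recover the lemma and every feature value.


underlying: ofdaiz-u-ma
POLE=ma - signalled by the affix -u
CLASS=fe - signalled by the affix -ma
check: ofdaizuma -> ofdaizuma -> ofdazuma
lemma: ofdaiz; POLE=ma; CLASS=fe


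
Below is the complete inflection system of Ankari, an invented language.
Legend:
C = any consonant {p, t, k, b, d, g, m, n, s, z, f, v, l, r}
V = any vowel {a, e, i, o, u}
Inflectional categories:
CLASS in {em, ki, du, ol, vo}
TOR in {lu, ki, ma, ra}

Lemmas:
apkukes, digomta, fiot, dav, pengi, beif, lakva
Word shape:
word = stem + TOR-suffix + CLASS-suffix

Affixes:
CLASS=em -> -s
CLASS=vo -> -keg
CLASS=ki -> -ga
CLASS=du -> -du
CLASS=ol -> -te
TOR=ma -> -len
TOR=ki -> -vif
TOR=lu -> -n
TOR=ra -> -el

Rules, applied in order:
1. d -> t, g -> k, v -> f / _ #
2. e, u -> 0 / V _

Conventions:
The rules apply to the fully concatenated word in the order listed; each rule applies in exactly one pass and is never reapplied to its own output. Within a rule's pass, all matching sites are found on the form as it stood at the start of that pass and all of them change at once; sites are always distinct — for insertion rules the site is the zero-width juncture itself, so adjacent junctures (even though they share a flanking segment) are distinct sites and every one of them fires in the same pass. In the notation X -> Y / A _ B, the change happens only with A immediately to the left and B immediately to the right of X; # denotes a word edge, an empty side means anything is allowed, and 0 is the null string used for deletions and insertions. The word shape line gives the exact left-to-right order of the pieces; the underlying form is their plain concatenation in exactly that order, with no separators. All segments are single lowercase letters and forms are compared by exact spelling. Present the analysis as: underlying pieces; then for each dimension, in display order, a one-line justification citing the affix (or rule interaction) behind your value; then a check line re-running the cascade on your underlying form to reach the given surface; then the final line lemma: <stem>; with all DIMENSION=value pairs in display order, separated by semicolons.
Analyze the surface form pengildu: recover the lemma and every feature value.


underlying: pengi-el-du
CLASS=du - signalled by the affix -du
TOR=ra - signalled by the affix -el
check: pengieldu -> pengieldu -> pengildu
lemma: pengi; CLASS=du; TOR=ra


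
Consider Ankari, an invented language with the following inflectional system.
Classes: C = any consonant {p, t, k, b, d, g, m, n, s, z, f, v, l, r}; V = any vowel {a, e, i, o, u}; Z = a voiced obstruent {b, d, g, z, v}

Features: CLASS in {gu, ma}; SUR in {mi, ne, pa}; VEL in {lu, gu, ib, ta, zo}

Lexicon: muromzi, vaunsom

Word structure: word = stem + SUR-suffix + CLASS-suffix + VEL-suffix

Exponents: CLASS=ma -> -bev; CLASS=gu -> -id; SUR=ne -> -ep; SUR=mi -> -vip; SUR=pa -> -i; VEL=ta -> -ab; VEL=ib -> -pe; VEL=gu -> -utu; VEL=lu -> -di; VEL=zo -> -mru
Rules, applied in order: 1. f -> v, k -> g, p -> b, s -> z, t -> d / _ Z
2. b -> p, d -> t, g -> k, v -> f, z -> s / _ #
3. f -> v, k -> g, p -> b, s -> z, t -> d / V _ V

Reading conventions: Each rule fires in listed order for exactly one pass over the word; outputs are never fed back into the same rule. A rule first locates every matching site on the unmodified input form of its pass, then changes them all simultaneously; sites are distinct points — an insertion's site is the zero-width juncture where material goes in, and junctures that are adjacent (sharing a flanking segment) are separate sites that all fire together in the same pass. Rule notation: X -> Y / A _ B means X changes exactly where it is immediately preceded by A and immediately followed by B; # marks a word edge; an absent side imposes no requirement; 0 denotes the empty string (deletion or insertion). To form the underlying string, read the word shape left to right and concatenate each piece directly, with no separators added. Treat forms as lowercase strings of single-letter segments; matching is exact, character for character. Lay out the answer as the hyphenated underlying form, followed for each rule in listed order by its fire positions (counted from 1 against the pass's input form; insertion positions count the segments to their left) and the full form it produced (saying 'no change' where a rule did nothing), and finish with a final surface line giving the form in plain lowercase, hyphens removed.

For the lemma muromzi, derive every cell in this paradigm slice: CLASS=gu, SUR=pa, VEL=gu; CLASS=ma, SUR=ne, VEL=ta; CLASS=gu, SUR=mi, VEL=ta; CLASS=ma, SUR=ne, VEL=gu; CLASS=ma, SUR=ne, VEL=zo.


cell CLASS=gu, SUR=pa, VEL=gu:
underlying: muromzi-i-id-utu
1. f -> v, k -> g, p -> b, s -> z, t -> d / _ Z: no change
2. b -> p, d -> t, g -> k, v -> f, z -> s / _ #: no change
3. f -> v, k -> g, p -> b, s -> z, t -> d / V _ V: fires at position(s) 12: muromziiidudu
surface: muromziiidudu

cell CLASS=ma, SUR=ne, VEL=ta:
underlying: muromzi-ep-bev-ab
1. f -> v, k -> g, p -> b, s -> z, t -> d / _ Z: fires at position(s) 9: muromziebbevab
2. b -> p, d -> t, g -> k, v -> f, z -> s / _ #: fires at position(s) 14: muromziebbevap
3. f -> v, k -> g, p -> b, s -> z, t -> d / V _ V: no change
surface: muromziebbevap

cell CLASS=gu, SUR=mi, VEL=ta:
underlying: muromzi-vip-id-ab
1. f -> v, k -> g, p -> b, s -> z, t -> d / _ Z: no change
2. b -> p, d -> t, g -> k, v -> f, z -> s / _ #: fires at position(s) 14: muromzivipidap
3. f -> v, k -> g, p -> b, s -> z, t -> d / V _ V: fires at position(s) 10: muromzivibidap
surface: muromzivibidap

cell CLASS=ma, SUR=ne, VEL=gu:
underlying: muromzi-ep-bev-utu
1. f -> v, k -> g, p -> b, s -> z, t -> d / _ Z: fires at position(s) 9: muromziebbevutu
2. b -> p, d -> t, g -> k, v -> f, z -> s / _ #: no change
3. f -> v, k -> g, p -> b, s -> z, t -> d / V _ V: fires at position(s) 14: muromziebbevudu
surface: muromziebbevudu

cell CLASS=ma, SUR=ne, VEL=zo:
underlying: muromzi-ep-bev-mru
1. f -> v, k -> g, p -> b, s -> z, t -> d / _ Z: fires at position(s) 9: muromziebbevmru
2. b -> p, d -> t, g -> k, v -> f, z -> s / _ #: no change
3. f -> v, k -> g, p -> b, s -> z, t -> d / V _ V: no change
surface: muromziebbevmru


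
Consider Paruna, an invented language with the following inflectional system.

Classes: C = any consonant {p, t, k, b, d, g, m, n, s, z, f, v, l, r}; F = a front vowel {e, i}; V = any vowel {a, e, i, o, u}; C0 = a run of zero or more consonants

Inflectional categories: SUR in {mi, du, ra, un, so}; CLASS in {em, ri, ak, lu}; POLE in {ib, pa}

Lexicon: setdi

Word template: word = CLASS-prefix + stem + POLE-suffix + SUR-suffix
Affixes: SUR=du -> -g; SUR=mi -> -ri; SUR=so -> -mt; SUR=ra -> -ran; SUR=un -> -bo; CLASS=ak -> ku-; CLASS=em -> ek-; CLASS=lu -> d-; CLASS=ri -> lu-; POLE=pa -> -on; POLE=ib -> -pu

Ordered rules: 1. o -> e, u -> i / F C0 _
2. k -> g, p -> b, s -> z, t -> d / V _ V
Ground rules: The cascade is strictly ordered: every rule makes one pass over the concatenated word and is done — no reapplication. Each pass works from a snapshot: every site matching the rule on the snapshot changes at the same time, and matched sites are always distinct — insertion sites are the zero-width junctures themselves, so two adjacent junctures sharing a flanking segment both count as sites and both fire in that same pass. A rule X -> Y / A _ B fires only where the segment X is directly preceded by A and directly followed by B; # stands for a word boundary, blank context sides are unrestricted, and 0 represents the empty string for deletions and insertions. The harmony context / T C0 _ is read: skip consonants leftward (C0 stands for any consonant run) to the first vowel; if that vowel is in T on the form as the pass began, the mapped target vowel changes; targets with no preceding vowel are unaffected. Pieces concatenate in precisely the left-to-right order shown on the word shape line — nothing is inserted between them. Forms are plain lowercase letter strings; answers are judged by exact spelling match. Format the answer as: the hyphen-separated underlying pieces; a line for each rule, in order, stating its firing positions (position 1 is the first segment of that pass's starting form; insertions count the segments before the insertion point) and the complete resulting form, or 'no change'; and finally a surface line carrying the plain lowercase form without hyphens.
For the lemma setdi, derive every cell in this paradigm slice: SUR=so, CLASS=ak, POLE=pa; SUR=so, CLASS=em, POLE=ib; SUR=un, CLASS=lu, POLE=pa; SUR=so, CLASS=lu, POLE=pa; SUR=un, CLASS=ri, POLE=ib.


cell SUR=so, CLASS=ak, POLE=pa:
underlying: ku-setdi-on-mt
1. o -> e, u -> i / F C0 _: fires at position(s) 8: kusetdienmt
2. k -> g, p -> b, s -> z, t -> d / V _ V: fires at position(s) 3: kuzetdienmt
surface: kuzetdienmt

cell SUR=so, CLASS=em, POLE=ib:
underlying: ek-setdi-pu-mt
1. o -> e, u -> i / F C0 _: fires at position(s) 9: eksetdipimt
2. k -> g, p -> b, s -> z, t -> d / V _ V: fires at position(s) 8: eksetdibimt
surface: eksetdibimt

cell SUR=un, CLASS=lu, POLE=pa:
underlying: d-setdi-on-bo
1. o -> e, u -> i / F C0 _: fires at position(s) 7: dsetdienbo
2. k -> g, p -> b, s -> z, t -> d / V _ V: no change
surface: dsetdienbo

cell SUR=so, CLASS=lu, POLE=pa:
underlying: d-setdi-on-mt
1. o -> e, u -> i / F C0 _: fires at position(s) 7: dsetdienmt
2. k -> g, p -> b, s -> z, t -> d / V _ V: no change
surface: dsetdienmt

cell SUR=un, CLASS=ri, POLE=ib:
underlying: lu-setdi-pu-bo
1. o -> e, u -> i / F C0 _: fires at position(s) 9: lusetdipibo
2. k -> g, p -> b, s -> z, t -> d / V _ V: fires at position(s) 3, 8: luzetdibibo
surface: luzetdibibo


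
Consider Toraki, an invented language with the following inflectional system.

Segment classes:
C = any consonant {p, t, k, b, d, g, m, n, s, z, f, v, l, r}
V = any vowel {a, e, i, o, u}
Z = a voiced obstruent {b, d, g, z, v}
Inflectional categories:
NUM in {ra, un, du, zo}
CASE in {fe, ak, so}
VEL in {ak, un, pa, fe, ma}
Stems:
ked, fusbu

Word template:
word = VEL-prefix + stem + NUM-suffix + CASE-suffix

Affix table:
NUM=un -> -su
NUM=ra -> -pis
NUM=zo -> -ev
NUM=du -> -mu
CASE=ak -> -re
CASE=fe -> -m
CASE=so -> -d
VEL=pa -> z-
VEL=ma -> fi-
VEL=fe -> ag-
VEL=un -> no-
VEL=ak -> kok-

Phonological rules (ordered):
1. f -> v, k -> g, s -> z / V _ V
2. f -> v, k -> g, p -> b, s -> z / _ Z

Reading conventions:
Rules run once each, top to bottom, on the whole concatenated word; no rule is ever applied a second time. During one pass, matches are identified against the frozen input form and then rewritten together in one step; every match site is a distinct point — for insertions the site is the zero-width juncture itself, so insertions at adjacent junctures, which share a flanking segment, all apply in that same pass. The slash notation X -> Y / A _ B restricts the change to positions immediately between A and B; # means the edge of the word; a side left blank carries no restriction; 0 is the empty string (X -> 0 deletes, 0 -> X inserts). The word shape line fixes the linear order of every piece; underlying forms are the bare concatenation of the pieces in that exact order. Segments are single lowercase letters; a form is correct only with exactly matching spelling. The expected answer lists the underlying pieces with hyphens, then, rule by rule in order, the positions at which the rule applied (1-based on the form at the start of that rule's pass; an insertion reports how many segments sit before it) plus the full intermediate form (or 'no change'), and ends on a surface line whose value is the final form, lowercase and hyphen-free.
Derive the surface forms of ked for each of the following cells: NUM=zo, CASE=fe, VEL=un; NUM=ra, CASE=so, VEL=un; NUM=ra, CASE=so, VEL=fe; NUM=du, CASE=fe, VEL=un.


cell NUM=zo, CASE=fe, VEL=un:
underlying: no-ked-ev-m
1. f -> v, k -> g, s -> z / V _ V: fires at position(s) 3: nogedevm
2. f -> v, k -> g, p -> b, s -> z / _ Z: no change
surface: nogedevm

cell NUM=ra, CASE=so, VEL=un:
underlying: no-ked-pis-d
1. f -> v, k -> g, s -> z / V _ V: fires at position(s) 3: nogedpisd
2. f -> v, k -> g, p -> b, s -> z / _ Z: fires at position(s) 8: nogedpizd
surface: nogedpizd

cell NUM=ra, CASE=so, VEL=fe:
underlying: ag-ked-pis-d
1. f -> v, k -> g, s -> z / V _ V: no change
2. f -> v, k -> g, p -> b, s -> z / _ Z: fires at position(s) 8: agkedpizd
surface: agkedpizd

cell NUM=du, CASE=fe, VEL=un:
underlying: no-ked-mu-m
1. f -> v, k -> g, s -> z / V _ V: fires at position(s) 3: nogedmum
2. f -> v, k -> g, p -> b, s -> z / _ Z: no change
surface: nogedmum


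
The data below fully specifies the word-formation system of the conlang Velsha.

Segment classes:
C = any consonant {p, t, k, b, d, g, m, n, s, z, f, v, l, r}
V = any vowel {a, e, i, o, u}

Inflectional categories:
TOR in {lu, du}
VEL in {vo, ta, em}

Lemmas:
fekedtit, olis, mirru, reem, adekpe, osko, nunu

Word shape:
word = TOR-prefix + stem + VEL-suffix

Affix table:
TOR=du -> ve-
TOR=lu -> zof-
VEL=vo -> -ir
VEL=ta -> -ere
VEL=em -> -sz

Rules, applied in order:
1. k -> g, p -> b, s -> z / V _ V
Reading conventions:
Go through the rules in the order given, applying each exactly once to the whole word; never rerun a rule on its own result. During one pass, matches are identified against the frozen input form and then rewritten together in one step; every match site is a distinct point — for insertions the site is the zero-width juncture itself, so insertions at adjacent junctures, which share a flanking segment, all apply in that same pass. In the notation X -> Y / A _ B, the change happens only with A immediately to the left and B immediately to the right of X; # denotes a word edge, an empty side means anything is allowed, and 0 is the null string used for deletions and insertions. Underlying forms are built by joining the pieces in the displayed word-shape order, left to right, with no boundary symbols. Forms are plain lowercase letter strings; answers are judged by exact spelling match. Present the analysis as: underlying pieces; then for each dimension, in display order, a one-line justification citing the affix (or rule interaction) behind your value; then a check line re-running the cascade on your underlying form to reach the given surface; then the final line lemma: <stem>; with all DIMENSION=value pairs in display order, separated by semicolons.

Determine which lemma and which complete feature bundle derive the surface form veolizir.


underlying: ve-olis-ir
TOR=du - signalled by the affix ve-
VEL=vo - signalled by the affix -ir
check: veolisir -> veolizir
lemma: olis; TOR=du; VEL=vo


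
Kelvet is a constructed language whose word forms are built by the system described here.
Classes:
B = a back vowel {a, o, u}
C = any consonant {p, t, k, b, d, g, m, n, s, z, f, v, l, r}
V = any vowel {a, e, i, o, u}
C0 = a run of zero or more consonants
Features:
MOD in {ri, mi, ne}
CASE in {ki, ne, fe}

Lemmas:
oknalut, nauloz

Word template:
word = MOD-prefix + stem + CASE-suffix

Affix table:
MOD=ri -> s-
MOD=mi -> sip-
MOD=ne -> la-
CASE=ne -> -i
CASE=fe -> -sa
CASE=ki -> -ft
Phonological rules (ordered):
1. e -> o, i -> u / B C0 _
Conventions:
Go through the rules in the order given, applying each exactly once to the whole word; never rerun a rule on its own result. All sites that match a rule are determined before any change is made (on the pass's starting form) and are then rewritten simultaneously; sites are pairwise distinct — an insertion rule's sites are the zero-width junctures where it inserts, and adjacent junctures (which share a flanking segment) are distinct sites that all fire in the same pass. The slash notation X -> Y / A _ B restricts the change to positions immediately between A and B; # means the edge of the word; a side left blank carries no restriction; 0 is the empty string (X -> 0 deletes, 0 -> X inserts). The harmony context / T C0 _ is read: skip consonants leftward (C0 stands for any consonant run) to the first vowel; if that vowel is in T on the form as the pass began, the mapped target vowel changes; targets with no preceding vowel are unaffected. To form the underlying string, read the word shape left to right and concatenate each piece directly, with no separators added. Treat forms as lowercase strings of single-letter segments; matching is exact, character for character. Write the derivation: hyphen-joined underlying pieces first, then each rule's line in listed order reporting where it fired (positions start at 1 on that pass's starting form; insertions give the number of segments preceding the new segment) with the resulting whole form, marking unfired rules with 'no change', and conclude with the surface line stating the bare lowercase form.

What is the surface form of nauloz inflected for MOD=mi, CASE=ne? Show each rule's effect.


underlying: sip-nauloz-i
1. e -> o, i -> u / B C0 _: fires at position(s) 10: sipnaulozu
surface: sipnaulozu


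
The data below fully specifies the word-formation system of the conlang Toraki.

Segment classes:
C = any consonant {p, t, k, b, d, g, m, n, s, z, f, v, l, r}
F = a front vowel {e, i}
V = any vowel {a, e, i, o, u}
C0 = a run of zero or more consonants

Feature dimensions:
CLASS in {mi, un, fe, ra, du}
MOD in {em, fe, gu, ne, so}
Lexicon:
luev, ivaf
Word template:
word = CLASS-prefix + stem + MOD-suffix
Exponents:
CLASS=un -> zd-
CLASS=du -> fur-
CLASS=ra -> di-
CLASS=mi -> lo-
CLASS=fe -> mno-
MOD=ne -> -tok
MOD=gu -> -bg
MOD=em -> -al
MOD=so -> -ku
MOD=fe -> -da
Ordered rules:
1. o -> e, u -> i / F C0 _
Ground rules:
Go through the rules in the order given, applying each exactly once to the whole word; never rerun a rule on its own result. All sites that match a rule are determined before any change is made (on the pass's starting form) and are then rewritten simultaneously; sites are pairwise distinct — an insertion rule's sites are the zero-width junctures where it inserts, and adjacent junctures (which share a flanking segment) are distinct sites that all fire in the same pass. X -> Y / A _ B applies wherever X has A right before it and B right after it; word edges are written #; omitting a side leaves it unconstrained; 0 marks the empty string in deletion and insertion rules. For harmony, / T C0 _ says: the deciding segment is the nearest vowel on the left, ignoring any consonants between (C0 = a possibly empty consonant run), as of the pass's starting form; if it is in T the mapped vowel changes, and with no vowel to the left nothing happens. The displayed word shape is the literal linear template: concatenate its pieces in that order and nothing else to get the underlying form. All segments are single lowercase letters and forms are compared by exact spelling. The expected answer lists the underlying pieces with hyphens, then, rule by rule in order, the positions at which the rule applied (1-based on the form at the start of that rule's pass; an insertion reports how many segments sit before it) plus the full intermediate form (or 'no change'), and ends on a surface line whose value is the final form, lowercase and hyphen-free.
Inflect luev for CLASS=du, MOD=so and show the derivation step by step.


underlying: fur-luev-ku
1. o -> e, u -> i / F C0 _: fires at position(s) 9: furluevki
surface: furluevki


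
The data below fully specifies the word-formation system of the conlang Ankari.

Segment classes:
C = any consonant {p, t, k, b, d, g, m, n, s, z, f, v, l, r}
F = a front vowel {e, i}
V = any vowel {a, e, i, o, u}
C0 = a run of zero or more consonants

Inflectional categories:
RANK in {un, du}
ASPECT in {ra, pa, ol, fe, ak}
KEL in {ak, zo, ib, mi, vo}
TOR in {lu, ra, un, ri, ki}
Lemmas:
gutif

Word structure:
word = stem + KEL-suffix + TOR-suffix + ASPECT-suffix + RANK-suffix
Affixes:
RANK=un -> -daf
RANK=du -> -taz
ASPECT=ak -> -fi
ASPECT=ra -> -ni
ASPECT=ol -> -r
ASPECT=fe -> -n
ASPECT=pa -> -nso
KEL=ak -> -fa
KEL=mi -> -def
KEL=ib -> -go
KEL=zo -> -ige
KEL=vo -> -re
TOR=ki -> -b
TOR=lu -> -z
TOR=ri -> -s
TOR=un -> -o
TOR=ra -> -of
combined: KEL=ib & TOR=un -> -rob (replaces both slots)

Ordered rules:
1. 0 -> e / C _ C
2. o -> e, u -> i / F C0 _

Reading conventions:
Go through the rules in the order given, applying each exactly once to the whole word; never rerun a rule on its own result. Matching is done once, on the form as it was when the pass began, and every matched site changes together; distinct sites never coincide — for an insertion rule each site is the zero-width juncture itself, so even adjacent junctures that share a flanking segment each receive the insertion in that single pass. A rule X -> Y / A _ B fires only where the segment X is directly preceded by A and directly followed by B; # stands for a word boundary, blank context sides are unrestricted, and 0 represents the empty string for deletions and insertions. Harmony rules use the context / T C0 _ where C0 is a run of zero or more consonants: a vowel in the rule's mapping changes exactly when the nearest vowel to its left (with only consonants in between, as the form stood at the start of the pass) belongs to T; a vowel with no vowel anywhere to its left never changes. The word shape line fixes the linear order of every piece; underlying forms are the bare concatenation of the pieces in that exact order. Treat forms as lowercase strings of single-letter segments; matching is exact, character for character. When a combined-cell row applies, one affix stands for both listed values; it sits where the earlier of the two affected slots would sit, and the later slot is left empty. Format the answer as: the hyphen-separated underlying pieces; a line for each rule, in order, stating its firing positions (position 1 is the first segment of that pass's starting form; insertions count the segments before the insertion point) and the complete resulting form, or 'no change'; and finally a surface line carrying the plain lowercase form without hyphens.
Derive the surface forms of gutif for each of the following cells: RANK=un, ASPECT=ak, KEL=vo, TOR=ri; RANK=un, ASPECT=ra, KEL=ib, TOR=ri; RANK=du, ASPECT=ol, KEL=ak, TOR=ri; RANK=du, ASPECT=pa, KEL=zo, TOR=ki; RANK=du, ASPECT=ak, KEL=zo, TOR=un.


cell RANK=un, ASPECT=ak, KEL=vo, TOR=ri:
underlying: gutif-re-s-fi-daf
1. 0 -> e / C _ C: inserts after position(s) 5, 8: gutiferesefidaf
2. o -> e, u -> i / F C0 _: no change
surface: gutiferesefidaf

cell RANK=un, ASPECT=ra, KEL=ib, TOR=ri:
underlying: gutif-go-s-ni-daf
1. 0 -> e / C _ C: inserts after position(s) 5, 8: gutifegosenidaf
2. o -> e, u -> i / F C0 _: fires at position(s) 8: gutifegesenidaf
surface: gutifegesenidaf

cell RANK=du, ASPECT=ol, KEL=ak, TOR=ri:
underlying: gutif-fa-s-r-taz
1. 0 -> e / C _ C: inserts after position(s) 5, 8, 9: gutifefaseretaz
2. o -> e, u -> i / F C0 _: no change
surface: gutifefaseretaz

cell RANK=du, ASPECT=pa, KEL=zo, TOR=ki:
underlying: gutif-ige-b-nso-taz
1. 0 -> e / C _ C: inserts after position(s) 9, 10: gutifigebenesotaz
2. o -> e, u -> i / F C0 _: fires at position(s) 14: gutifigebenesetaz
surface: gutifigebenesetaz

cell RANK=du, ASPECT=ak, KEL=zo, TOR=un:
underlying: gutif-ige-o-fi-taz
1. 0 -> e / C _ C: no change
2. o -> e, u -> i / F C0 _: fires at position(s) 9: gutifigeefitaz
surface: gutifigeefitaz


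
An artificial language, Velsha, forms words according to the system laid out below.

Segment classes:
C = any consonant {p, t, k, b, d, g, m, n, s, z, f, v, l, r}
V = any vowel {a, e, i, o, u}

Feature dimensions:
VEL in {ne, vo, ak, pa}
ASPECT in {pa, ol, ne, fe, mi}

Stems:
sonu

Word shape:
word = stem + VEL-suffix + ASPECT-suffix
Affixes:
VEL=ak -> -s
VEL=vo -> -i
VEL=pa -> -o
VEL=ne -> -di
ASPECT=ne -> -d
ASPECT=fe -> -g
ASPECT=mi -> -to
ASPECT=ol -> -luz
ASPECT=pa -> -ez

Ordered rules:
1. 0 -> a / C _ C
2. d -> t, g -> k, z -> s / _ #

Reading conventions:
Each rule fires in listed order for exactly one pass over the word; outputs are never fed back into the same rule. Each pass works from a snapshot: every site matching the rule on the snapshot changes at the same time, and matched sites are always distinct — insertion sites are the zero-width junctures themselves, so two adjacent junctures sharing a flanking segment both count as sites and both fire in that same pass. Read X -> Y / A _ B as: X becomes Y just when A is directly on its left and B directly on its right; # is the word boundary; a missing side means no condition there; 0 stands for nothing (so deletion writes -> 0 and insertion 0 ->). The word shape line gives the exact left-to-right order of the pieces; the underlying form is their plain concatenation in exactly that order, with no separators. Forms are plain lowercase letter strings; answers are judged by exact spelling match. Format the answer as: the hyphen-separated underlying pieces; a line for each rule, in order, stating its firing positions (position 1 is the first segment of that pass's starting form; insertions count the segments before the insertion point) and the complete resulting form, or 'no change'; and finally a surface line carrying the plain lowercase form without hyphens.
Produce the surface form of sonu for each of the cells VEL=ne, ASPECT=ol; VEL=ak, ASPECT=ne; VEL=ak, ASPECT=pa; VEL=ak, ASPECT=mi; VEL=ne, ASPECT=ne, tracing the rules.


cell VEL=ne, ASPECT=ol:
underlying: sonu-di-luz
1. 0 -> a / C _ C: no change
2. d -> t, g -> k, z -> s / _ #: fires at position(s) 9: sonudilus
surface: sonudilus

cell VEL=ak, ASPECT=ne:
underlying: sonu-s-d
1. 0 -> a / C _ C: inserts after position(s) 5: sonusad
2. d -> t, g -> k, z -> s / _ #: fires at position(s) 7: sonusat
surface: sonusat

cell VEL=ak, ASPECT=pa:
underlying: sonu-s-ez
1. 0 -> a / C _ C: no change
2. d -> t, g -> k, z -> s / _ #: fires at position(s) 7: sonuses
surface: sonuses

cell VEL=ak, ASPECT=mi:
underlying: sonu-s-to
1. 0 -> a / C _ C: inserts after position(s) 5: sonusato
2. d -> t, g -> k, z -> s / _ #: no change
surface: sonusato

cell VEL=ne, ASPECT=ne:
underlying: sonu-di-d
1. 0 -> a / C _ C: no change
2. d -> t, g -> k, z -> s / _ #: fires at position(s) 7: sonudit
surface: sonudit


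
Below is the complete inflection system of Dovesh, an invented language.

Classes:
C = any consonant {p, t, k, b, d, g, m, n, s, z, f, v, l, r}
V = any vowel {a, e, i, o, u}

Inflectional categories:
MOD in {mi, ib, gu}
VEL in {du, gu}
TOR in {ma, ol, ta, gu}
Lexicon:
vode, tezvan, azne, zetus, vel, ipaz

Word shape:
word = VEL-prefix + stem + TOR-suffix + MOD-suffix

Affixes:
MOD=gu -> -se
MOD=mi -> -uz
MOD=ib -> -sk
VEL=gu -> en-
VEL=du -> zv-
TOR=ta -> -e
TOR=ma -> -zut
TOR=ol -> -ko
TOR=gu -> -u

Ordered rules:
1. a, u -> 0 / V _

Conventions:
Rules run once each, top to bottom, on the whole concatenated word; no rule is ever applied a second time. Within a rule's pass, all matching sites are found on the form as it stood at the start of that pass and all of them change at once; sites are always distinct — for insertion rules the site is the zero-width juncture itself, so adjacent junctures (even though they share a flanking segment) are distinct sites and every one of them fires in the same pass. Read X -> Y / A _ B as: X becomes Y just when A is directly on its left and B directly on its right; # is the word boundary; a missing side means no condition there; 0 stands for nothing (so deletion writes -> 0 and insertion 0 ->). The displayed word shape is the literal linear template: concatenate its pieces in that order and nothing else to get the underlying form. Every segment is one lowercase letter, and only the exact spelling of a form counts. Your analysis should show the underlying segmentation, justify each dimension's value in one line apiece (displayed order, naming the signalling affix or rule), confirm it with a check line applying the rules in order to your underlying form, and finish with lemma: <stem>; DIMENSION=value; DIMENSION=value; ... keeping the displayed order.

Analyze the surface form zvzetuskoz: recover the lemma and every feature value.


underlying: zv-zetus-ko-uz
MOD=mi - signalled by the affix -uz
VEL=du - signalled by the affix zv-
TOR=ol - signalled by the affix -ko
check: zvzetuskouz -> zvzetuskoz
lemma: zetus; MOD=mi; VEL=du; TOR=ol


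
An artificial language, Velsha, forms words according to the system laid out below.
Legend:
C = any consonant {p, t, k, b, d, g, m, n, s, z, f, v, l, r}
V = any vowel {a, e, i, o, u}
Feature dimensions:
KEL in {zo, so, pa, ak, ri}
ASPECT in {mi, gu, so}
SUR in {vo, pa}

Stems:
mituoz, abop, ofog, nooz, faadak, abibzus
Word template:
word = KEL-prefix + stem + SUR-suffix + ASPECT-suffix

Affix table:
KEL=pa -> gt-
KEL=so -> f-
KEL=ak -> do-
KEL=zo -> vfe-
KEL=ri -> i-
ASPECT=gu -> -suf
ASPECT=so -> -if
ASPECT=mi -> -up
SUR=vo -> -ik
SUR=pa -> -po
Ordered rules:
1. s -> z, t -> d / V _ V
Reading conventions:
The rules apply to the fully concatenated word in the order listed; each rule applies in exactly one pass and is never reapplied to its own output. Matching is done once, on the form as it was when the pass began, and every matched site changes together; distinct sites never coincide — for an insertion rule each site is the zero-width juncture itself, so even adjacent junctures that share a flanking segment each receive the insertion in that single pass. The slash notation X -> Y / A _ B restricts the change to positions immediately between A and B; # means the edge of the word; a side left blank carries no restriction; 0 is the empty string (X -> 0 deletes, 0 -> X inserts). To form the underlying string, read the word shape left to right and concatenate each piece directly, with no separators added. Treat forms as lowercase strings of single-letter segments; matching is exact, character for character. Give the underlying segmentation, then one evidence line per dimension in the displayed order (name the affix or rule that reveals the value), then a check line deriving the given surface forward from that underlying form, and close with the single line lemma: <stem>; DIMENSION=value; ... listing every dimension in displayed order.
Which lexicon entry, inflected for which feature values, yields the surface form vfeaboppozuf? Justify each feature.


underlying: vfe-abop-po-suf
KEL=zo - signalled by the affix vfe-
ASPECT=gu - signalled by the affix -suf
SUR=pa - signalled by the affix -po
check: vfeabopposuf -> vfeaboppozuf
lemma: abop; KEL=zo; ASPECT=gu; SUR=pa


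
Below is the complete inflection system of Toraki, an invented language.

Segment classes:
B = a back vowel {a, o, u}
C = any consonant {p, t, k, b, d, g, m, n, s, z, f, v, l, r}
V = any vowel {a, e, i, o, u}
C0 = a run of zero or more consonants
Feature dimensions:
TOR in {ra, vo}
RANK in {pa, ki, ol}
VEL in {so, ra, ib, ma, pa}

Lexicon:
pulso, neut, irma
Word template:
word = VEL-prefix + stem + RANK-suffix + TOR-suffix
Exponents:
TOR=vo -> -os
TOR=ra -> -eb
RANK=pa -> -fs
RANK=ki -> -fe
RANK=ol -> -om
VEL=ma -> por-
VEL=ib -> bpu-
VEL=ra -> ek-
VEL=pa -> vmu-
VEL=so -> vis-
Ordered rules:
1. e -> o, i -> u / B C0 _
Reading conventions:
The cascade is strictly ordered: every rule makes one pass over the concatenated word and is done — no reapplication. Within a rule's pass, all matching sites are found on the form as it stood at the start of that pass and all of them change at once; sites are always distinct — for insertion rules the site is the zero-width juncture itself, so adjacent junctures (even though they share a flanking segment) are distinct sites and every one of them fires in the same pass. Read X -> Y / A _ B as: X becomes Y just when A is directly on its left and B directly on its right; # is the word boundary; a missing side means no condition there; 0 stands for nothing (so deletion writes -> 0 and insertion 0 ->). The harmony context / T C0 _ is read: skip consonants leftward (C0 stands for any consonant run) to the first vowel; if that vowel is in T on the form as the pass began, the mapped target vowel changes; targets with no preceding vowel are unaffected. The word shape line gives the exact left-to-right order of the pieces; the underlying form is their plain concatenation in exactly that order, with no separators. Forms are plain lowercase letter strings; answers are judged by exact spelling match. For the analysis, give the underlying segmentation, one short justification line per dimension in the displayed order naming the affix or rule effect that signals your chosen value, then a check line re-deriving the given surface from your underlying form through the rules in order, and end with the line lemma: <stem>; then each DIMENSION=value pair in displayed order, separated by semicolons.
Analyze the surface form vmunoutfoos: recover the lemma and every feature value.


underlying: vmu-neut-fe-os
TOR=vo - signalled by the affix -os
RANK=ki - signalled by the affix -fe
VEL=pa - signalled by the affix vmu-
check: vmuneutfeos -> vmunoutfoos
lemma: neut; TOR=vo; RANK=ki; VEL=pa


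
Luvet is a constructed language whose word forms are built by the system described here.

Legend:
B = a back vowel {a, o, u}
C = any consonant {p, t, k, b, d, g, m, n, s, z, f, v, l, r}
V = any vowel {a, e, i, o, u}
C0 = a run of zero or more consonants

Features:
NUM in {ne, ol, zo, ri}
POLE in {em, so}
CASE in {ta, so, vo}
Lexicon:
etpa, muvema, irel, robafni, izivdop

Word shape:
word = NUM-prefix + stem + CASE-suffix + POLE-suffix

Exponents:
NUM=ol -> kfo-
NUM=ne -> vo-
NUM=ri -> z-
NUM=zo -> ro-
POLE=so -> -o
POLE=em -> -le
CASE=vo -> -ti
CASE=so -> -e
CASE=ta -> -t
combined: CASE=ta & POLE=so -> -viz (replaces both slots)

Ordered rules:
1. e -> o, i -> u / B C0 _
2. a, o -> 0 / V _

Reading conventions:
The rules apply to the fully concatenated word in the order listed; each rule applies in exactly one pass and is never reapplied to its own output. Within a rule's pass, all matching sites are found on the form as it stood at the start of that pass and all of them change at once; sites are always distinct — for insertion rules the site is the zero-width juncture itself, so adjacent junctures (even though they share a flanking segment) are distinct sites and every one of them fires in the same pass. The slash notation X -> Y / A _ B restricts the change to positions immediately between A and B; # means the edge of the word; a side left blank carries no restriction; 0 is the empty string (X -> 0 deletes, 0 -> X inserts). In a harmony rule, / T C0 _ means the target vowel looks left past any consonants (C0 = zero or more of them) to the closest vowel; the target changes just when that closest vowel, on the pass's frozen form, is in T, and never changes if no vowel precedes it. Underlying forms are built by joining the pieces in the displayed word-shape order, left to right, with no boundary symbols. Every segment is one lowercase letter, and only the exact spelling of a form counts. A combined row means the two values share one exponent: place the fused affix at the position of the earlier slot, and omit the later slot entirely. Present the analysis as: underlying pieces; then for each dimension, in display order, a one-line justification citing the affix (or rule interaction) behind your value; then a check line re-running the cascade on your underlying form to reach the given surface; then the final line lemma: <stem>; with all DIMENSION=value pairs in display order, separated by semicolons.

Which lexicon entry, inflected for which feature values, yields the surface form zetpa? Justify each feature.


underlying: z-etpa-e-o
NUM=ri - signalled by the affix z-
POLE=so - signalled by the affix -o
CASE=so - signalled by the affix -e
check: zetpaeo -> zetpaoo -> zetpa
lemma: etpa; NUM=ri; POLE=so; CASE=so
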